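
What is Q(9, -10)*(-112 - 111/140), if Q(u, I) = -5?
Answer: 15791/28 ≈ 563.96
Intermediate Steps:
Q(9, -10)*(-112 - 111/140) = -5*(-112 - 111/140) = -5*(-15791/140) = 15791/28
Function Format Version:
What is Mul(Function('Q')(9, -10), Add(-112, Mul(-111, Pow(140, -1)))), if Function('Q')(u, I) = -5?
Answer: Rational(15791, 28) ≈ 563.96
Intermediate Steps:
Mul(Function('Q')(9, -10), Add(-112, Mul(-111, Pow(140, -1)))) = Mul(-5, Add(-112, Mul(-111, Pow(140, -1)))) = Mul(-5, Add(-112, Mul(-111, Rational(1, 140)))) = Mul(-5, Add(-112, Rational(-111, 140))) = Mul(-5, Rational(-15791, 140)) = Rational(15791, 28)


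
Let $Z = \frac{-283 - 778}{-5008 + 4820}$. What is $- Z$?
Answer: $- \frac{1061}{188} \approx -5.6436$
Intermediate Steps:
$Z = \frac{1061}{188}$ ($Z = - \frac{1061}{-188} = \left(-1061\right) \left(- \frac{1}{188}\right) = \frac{1061}{188} \approx 5.6436$)
$- Z = \left(-1\right) \frac{1061}{188} = - \frac{1061}{188}$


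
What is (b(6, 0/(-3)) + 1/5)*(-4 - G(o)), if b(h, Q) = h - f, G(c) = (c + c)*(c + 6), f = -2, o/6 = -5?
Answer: -59204/5 ≈ -11841.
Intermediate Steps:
o = -30 (o = 6*(-5) = -30)
G(c) = 2*c*(6 + c) (G(c) = (2*c)*(6 + c) = 2*c*(6 + c))
b(h, Q) = 2 + h (b(h, Q) = h - 1*(-2) = h + 2 = 2 + h)
(b(6, 0/(-3)) + 1/5)*(-4 - G(o)) = ((2 + 6) + 1/5)*(-4 - 2*(-30)*(6 - 30)) = (8 + ⅕)*(-4 - 2*(-30)*(-24)) = 41*(-4 - 1*1440)/5 = 41*(-4 - 1440)/5 = (41/5)*(-1444) = -59204/5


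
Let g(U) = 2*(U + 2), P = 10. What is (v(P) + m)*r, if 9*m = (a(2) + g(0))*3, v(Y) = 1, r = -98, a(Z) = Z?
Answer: -294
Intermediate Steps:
g(U) = 4 + 2*U (g(U) = 2*(2 + U) = 4 + 2*U)
m = 2 (m = ((2 + (4 + 2*0))*3)/9 = ((2 + (4 + 0))*3)/9 = ((2 + 4)*3)/9 = (6*3)/9 = (⅑)*18 = 2)
(v(P) + m)*r = (1 + 2)*(-98) = 3*(-98) = -294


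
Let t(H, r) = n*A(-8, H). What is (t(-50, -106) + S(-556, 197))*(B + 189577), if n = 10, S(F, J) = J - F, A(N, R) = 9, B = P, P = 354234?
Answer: 458432673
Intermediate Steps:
B = 354234
t(H, r) = 90 (t(H, r) = 10*9 = 90)
(t(-50, -106) + S(-556, 197))*(B + 189577) = (90 + (197 - 1*(-556)))*(354234 + 189577) = (90 + (197 + 556))*543811 = (90 + 753)*543811 = 843*543811 = 458432673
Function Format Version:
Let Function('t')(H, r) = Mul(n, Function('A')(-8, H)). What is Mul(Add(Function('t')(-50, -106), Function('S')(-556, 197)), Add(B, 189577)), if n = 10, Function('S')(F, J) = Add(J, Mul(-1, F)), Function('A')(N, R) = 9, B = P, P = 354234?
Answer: 458432673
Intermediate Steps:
B = 354234
Function('t')(H, r) = 90 (Function('t')(H, r) = Mul(10, 9) = 90)
Mul(Add(Function('t')(-50, -106), Function('S')(-556, 197)), Add(B, 189577)) = Mul(Add(90, Add(197, Mul(-1, -556))), Add(354234, 189577)) = Mul(Add(90, Add(197, 556)), 543811) = Mul(Add(90, 753), 543811) = Mul(843, 543811) = 458432673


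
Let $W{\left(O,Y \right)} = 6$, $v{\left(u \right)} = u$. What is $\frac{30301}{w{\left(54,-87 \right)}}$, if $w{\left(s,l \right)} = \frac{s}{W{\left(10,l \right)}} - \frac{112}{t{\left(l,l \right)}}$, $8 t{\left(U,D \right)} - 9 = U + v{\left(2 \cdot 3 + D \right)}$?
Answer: $\frac{4817859}{2327} \approx 2070.4$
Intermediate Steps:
$t{\left(U,D \right)} = \frac{15}{8} + \frac{D}{8} + \frac{U}{8}$ ($t{\left(U,D \right)} = \frac{9}{8} + \frac{U + \left(2 \cdot 3 + D\right)}{8} = \frac{9}{8} + \frac{U + \left(6 + D\right)}{8} = \frac{9}{8} + \frac{6 + D + U}{8} = \frac{9}{8} + \left(\frac{3}{4} + \frac{D}{8} + \frac{U}{8}\right) = \frac{15}{8} + \frac{D}{8} + \frac{U}{8}$)
$w{\left(s,l \right)} = - \frac{112}{\frac{15}{8} + \frac{l}{4}} + \frac{s}{6}$ ($w{\left(s,l \right)} = \frac{s}{6} - \frac{112}{\frac{15}{8} + \frac{l}{8} + \frac{l}{8}} = s \frac{1}{6} - \frac{112}{\frac{15}{8} + \frac{l}{4}} = \frac{s}{6} - \frac{112}{\frac{15}{8} + \frac{l}{4}} = - \frac{112}{\frac{15}{8} + \frac{l}{4}} + \frac{s}{6}$)
$\frac{30301}{w{\left(54,-87 \right)}} = \frac{30301}{\frac{1}{6} \frac{1}{15 + 2 \left(-87\right)} \left(-5376 + 54 \left(15 + 2 \left(-87\right)\right)\right)} = \frac{30301}{\frac{1}{6} \frac{1}{15 - 174} \left(-5376 + 54 \left(15 - 174\right)\right)} = \frac{30301}{\frac{1}{6} \frac{1}{-159} \left(-5376 + 54 \left(-159\right)\right)} = \frac{30301}{\frac{1}{6} \left(- \frac{1}{159}\right) \left(-5376 - 8586\right)} = \frac{30301}{\frac{1}{6} \left(- \frac{1}{159}\right) \left(-13962\right)} = \frac{30301}{\frac{2327}{159}} = 30301 \cdot \frac{159}{2327} = \frac{4817859}{2327}$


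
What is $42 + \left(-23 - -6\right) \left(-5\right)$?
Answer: $127$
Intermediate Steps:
$42 + \left(-23 - -6\right) \left(-5\right) = 42 + \left(-23 + 6\right) \left(-5\right) = 42 - -85 = 42 + 85 = 127$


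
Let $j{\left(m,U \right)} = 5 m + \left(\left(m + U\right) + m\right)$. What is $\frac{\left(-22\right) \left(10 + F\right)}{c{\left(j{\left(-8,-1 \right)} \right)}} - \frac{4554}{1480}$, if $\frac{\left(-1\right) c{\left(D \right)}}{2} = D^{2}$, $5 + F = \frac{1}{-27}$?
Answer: $- \frac{198654511}{64915020} \approx -3.0602$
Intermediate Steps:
$F = - \frac{136}{27}$ ($F = -5 + \frac{1}{-27} = -5 - \frac{1}{27} = - \frac{136}{27} \approx -5.037$)
$j{\left(m,U \right)} = U + 7 m$ ($j{\left(m,U \right)} = 5 m + \left(\left(U + m\right) + m\right) = 5 m + \left(U + 2 m\right) = U + 7 m$)
$c{\left(D \right)} = - 2 D^{2}$
$\frac{\left(-22\right) \left(10 + F\right)}{c{\left(j{\left(-8,-1 \right)} \right)}} - \frac{4554}{1480} = \frac{\left(-22\right) \left(10 - \frac{136}{27}\right)}{\left(-2\right) \left(-1 + 7 \left(-8\right)\right)^{2}} - \frac{4554}{1480} = \frac{\left(-22\right) \frac{134}{27}}{\left(-2\right) \left(-1 - 56\right)^{2}} - \frac{2277}{740} = - \frac{2948}{27 \left(- 2 \left(-57\right)^{2}\right)} - \frac{2277}{740} = - \frac{2948}{27 \left(\left(-2\right) 3249\right)} - \frac{2277}{740} = - \frac{2948}{27 \left(-6498\right)} - \frac{2277}{740} = \left(- \frac{2948}{27}\right) \left(- \frac{1}{6498}\right) - \frac{2277}{740} = \frac{1474}{87723} - \frac{2277}{740} = - \frac{198654511}{64915020}$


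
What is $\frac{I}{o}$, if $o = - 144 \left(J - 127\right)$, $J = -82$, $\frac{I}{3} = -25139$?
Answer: $- \frac{25139}{10032} \approx -2.5059$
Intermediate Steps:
$I = -75417$ ($I = 3 \left(-25139\right) = -75417$)
$o = 30096$ ($o = - 144 \left(-82 - 127\right) = \left(-144\right) \left(-209\right) = 30096$)
$\frac{I}{o} = - \frac{75417}{30096} = \left(-75417\right) \frac{1}{30096} = - \frac{25139}{10032}$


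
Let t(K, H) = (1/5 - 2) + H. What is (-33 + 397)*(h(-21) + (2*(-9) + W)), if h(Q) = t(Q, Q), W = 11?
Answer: -54236/5 ≈ -10847.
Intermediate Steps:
t(K, H) = -9/5 + H (t(K, H) = (1/5 - 2) + H = -9/5 + H)
h(Q) = -9/5 + Q
(-33 + 397)*(h(-21) + (2*(-9) + W)) = (-33 + 397)*((-9/5 - 21) + (2*(-9) + 11)) = 364*(-114/5 + (-18 + 11)) = 364*(-114/5 - 7) = 364*(-149/5) = -54236/5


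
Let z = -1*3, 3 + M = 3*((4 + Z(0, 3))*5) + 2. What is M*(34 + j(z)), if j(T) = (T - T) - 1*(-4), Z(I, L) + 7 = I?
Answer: -1748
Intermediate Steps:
Z(I, L) = -7 + I
M = -46 (M = -3 + (3*((4 + (-7 + 0))*5) + 2) = -3 + (3*((4 - 7)*5) + 2) = -3 + (3*(-3*5) + 2) = -3 + (3*(-15) + 2) = -3 + (-45 + 2) = -3 - 43 = -46)
z = -3
j(T) = 4 (j(T) = 0 + 4 = 4)
M*(34 + j(z)) = -46*(34 + 4) = -46*38 = -1748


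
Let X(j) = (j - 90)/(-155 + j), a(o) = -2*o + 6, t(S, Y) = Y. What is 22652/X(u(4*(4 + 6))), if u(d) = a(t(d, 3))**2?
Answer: 351106/9 ≈ 39012.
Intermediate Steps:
a(o) = 6 - 2*o
u(d) = 0 (u(d) = (6 - 2*3)**2 = (6 - 6)**2 = 0**2 = 0)
X(j) = (-90 + j)/(-155 + j)
22652/X(u(4*(4 + 6))) = 22652/(((-90 + 0)/(-155 + 0))) = 22652/((-90/(-155))) = 22652/((-1/155*(-90))) = 22652/(18/31) = 22652*(31/18) = 351106/9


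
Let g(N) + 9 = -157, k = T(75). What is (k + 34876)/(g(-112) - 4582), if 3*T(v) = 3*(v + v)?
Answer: -17513/2374 ≈ -7.3770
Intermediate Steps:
T(v) = 2*v (T(v) = (3*(v + v))/3 = (3*(2*v))/3 = (6*v)/3 = 2*v)
k = 150 (k = 2*75 = 150)
g(N) = -166 (g(N) = -9 - 157 = -166)
(k + 34876)/(g(-112) - 4582) = (150 + 34876)/(-166 - 4582) = 35026/(-4748) = 35026*(-1/4748) = -17513/2374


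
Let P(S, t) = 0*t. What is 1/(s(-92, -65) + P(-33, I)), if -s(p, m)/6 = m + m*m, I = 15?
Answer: -1/24960 ≈ -4.0064e-5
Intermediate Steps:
s(p, m) = -6*m - 6*m² (s(p, m) = -6*(m + m*m) = -6*(m + m²) = -6*m - 6*m²)
P(S, t) = 0
1/(s(-92, -65) + P(-33, I)) = 1/(-6*(-65)*(1 - 65) + 0) = 1/(-6*(-65)*(-64) + 0) = 1/(-24960 + 0) = 1/(-24960) = -1/24960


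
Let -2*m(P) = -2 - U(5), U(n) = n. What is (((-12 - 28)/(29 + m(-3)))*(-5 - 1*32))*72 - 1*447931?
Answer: -5780479/13 ≈ -4.4465e+5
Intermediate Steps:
m(P) = 7/2 (m(P) = -(-2 - 1*5)/2 = -(-2 - 5)/2 = -½*(-7) = 7/2)
(((-12 - 28)/(29 + m(-3)))*(-5 - 1*32))*72 - 1*447931 = (((-12 - 28)/(29 + 7/2))*(-5 - 1*32))*72 - 1*447931 = ((-40/65/2)*(-5 - 32))*72 - 447931 = (-40*2/65*(-37))*72 - 447931 = -16/13*(-37)*72 - 447931 = (592/13)*72 - 447931 = 42624/13 - 447931 = -5780479/13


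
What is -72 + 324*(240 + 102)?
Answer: 110736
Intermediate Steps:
-72 + 324*(240 + 102) = -72 + 324*342 = -72 + 110808 = 110736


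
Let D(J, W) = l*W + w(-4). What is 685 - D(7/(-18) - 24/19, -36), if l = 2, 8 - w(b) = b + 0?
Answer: 745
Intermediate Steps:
w(b) = 8 - b (w(b) = 8 - (b + 0) = 8 - b)
D(J, W) = 12 + 2*W (D(J, W) = 2*W + (8 - 1*(-4)) = 2*W + (8 + 4) = 2*W + 12 = 12 + 2*W)
685 - D(7/(-18) - 24/19, -36) = 685 - (12 + 2*(-36)) = 685 - (12 - 72) = 685 - 1*(-60) = 685 + 60 = 745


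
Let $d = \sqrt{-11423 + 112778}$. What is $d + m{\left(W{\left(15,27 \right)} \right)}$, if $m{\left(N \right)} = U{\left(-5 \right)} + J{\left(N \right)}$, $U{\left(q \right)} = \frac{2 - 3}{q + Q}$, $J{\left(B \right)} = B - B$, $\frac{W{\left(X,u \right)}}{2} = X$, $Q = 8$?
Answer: $- \frac{1}{3} + \sqrt{101355} \approx 318.03$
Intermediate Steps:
$W{\left(X,u \right)} = 2 X$
$J{\left(B \right)} = 0$
$U{\left(q \right)} = - \frac{1}{8 + q}$ ($U{\left(q \right)} = \frac{2 - 3}{q + 8} = - \frac{1}{8 + q}$)
$m{\left(N \right)} = - \frac{1}{3}$ ($m{\left(N \right)} = - \frac{1}{8 - 5} + 0 = - \frac{1}{3} + 0 = - \frac{1}{3}$)
$d = \sqrt{101355} \approx 318.36$
$d + m{\left(W{\left(15,27 \right)} \right)} = \sqrt{101355} - \frac{1}{3} = - \frac{1}{3} + \sqrt{101355}$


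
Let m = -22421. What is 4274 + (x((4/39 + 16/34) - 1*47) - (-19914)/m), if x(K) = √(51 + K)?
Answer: 95807440/22421 + 2*√502554/663 ≈ 4275.3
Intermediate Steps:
4274 + (x((4/39 + 16/34) - 1*47) - (-19914)/m) = 4274 + (√(51 + ((4/39 + 16/34) - 1*47)) - (-19914)/(-22421)) = 4274 + (√(51 + ((4*(1/39) + 16*(1/34)) - 47)) - (-19914)*(-1)/22421) = 4274 + (√(51 + ((4/39 + 8/17) - 47)) - 1*19914/22421) = 4274 + (√(51 + (380/663 - 47)) - 19914/22421) = 4274 + (√(51 - 30781/663) - 19914/22421) = 4274 + (√(3032/663) - 19914/22421) = 4274 + (2*√502554/663 - 19914/22421) = 4274 + (-19914/22421 + 2*√502554/663) = 95807440/22421 + 2*√502554/663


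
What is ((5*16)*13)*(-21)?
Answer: -21840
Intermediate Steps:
((5*16)*13)*(-21) = (80*13)*(-21) = 1040*(-21) = -21840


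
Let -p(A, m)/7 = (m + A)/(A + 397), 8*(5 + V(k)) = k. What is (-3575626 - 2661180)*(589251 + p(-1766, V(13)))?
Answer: -20124232900586401/5476 ≈ -3.6750e+12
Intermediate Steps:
V(k) = -5 + k/8
p(A, m) = -7*(A + m)/(397 + A) (p(A, m) = -7*(m + A)/(A + 397) = -7*(A + m)/(397 + A))
(-3575626 - 2661180)*(589251 + p(-1766, V(13))) = (-3575626 - 2661180)*(589251 + 7*(-1*(-1766) - (-5 + (⅛)*13))/(397 - 1766)) = -6236806*(589251 + 7*(1766 - (-5 + 13/8))/(-1369)) = -6236806*(589251 + 7*(-1/1369)*(1766 - 1*(-27/8))) = -6236806*(589251 + 7*(-1/1369)*(1766 + 27/8)) = -6236806*(589251 + 7*(-1/1369)*(14155/8)) = -6236806*(589251 - 99085/10952) = -6236806*6453377867/10952 = -20124232900586401/5476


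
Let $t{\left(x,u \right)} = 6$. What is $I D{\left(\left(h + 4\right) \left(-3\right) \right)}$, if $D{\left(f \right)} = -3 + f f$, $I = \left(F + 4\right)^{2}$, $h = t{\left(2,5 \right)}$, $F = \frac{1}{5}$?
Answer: $\frac{395577}{25} \approx 15823.0$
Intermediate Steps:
$F = \frac{1}{5} \approx 0.2$
$h = 6$
$I = \frac{441}{25}$ ($I = \left(\frac{1}{5} + 4\right)^{2} = \left(\frac{21}{5}\right)^{2} = \frac{441}{25} \approx 17.64$)
$D{\left(f \right)} = -3 + f^{2}$
$I D{\left(\left(h + 4\right) \left(-3\right) \right)} = \frac{441 \left(-3 + \left(\left(6 + 4\right) \left(-3\right)\right)^{2}\right)}{25} = \frac{441 \left(-3 + \left(10 \left(-3\right)\right)^{2}\right)}{25} = \frac{441 \left(-3 + \left(-30\right)^{2}\right)}{25} = \frac{441 \left(-3 + 900\right)}{25} = \frac{441}{25} \cdot 897 = \frac{395577}{25}$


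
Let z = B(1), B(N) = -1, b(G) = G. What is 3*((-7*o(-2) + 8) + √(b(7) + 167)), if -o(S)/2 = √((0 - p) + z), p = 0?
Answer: 24 + 3*√174 + 42*I ≈ 63.573 + 42.0*I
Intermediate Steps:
z = -1
o(S) = -2*I (o(S) = -2*√((0 - 1*0) - 1) = -2*√((0 + 0) - 1) = -2*√(0 - 1) = -2*I)
3*((-7*o(-2) + 8) + √(b(7) + 167)) = 3*((-(-14)*I + 8) + √(7 + 167)) = 3*((14*I + 8) + √174) = 3*((8 + 14*I) + √174) = 3*(8 + √174 + 14*I) = 24 + 3*√174 + 42*I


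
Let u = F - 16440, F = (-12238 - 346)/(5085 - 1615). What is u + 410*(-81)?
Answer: -86149042/1735 ≈ -49654.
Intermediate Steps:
F = -6292/1735 (F = -12584/3470 = -12584*1/3470 = -6292/1735 ≈ -3.6265)
u = -28529692/1735 (u = -6292/1735 - 16440 = -28529692/1735 ≈ -16444.)
u + 410*(-81) = -28529692/1735 + 410*(-81) = -28529692/1735 - 33210 = -86149042/1735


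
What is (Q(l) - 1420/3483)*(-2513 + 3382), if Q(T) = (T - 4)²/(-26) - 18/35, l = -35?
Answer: -12589787837/243810 ≈ -51638.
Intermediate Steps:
Q(T) = -18/35 - (-4 + T)²/26 (Q(T) = (-4 + T)²*(-1/26) - 18*1/35 = -(-4 + T)²/26 - 18/35 = -18/35 - (-4 + T)²/26)
(Q(l) - 1420/3483)*(-2513 + 3382) = ((-18/35 - (-4 - 35)²/26) - 1420/3483)*(-2513 + 3382) = ((-18/35 - 1/26*(-39)²) - 1420*1/3483)*869 = ((-18/35 - 1/26*1521) - 1420/3483)*869 = ((-18/35 - 117/2) - 1420/3483)*869 = (-4131/70 - 1420/3483)*869 = -14487673/243810*869 = -12589787837/243810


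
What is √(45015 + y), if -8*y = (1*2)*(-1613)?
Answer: √181673/2 ≈ 213.12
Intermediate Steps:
y = 1613/4 (y = -1*2*(-1613)/8 = -(-1613)/4 = -⅛*(-3226) = 1613/4 ≈ 403.25)
√(45015 + y) = √(45015 + 1613/4) = √(181673/4) = √181673/2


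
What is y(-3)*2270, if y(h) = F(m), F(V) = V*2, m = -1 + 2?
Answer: 4540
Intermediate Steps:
m = 1
F(V) = 2*V
y(h) = 2 (y(h) = 2*1 = 2)
y(-3)*2270 = 2*2270 = 4540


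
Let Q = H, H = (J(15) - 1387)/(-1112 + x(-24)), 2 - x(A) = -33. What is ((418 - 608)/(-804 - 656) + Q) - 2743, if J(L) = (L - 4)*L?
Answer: -431115931/157242 ≈ -2741.7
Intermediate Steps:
J(L) = L*(-4 + L) (J(L) = (-4 + L)*L = L*(-4 + L))
x(A) = 35 (x(A) = 2 - 1*(-33) = 2 + 33 = 35)
H = 1222/1077 (H = (15*(-4 + 15) - 1387)/(-1112 + 35) = (15*11 - 1387)/(-1077) = (165 - 1387)*(-1/1077) = -1222*(-1/1077) = 1222/1077 ≈ 1.1346)
Q = 1222/1077 ≈ 1.1346
((418 - 608)/(-804 - 656) + Q) - 2743 = ((418 - 608)/(-804 - 656) + 1222/1077) - 2743 = (-190/(-1460) + 1222/1077) - 2743 = (-190*(-1/1460) + 1222/1077) - 2743 = (19/146 + 1222/1077) - 2743 = 198875/157242 - 2743 = -431115931/157242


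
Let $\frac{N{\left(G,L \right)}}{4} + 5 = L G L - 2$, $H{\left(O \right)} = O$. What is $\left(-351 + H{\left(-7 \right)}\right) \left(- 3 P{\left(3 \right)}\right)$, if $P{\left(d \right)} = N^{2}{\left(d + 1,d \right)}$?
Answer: $14451744$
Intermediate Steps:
$N{\left(G,L \right)} = -28 + 4 G L^{2}$ ($N{\left(G,L \right)} = -20 + 4 \left(L G L - 2\right) = -20 + 4 \left(G L L - 2\right) = -20 + 4 \left(G L^{2} - 2\right) = -20 + 4 \left(-2 + G L^{2}\right) = -20 + \left(-8 + 4 G L^{2}\right) = -28 + 4 G L^{2}$)
$P{\left(d \right)} = \left(-28 + 4 d^{2} \left(1 + d\right)\right)^{2}$ ($P{\left(d \right)} = \left(-28 + 4 \left(d + 1\right) d^{2}\right)^{2} = \left(-28 + 4 \left(1 + d\right) d^{2}\right)^{2} = \left(-28 + 4 d^{2} \left(1 + d\right)\right)^{2}$)
$\left(-351 + H{\left(-7 \right)}\right) \left(- 3 P{\left(3 \right)}\right) = \left(-351 - 7\right) \left(- 3 \cdot 16 \left(-7 + 3^{2} \left(1 + 3\right)\right)^{2}\right) = - 358 \left(- 3 \cdot 16 \left(-7 + 9 \cdot 4\right)^{2}\right) = - 358 \left(- 3 \cdot 16 \left(-7 + 36\right)^{2}\right) = - 358 \left(- 3 \cdot 16 \cdot 29^{2}\right) = - 358 \left(- 3 \cdot 16 \cdot 841\right) = - 358 \left(\left(-3\right) 13456\right) = \left(-358\right) \left(-40368\right) = 14451744$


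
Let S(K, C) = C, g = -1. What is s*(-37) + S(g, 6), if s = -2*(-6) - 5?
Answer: -253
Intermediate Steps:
s = 7 (s = 12 - 5 = 7)
s*(-37) + S(g, 6) = 7*(-37) + 6 = -259 + 6 = -253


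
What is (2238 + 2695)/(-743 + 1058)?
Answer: 4933/315 ≈ 15.660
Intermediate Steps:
(2238 + 2695)/(-743 + 1058) = 4933/315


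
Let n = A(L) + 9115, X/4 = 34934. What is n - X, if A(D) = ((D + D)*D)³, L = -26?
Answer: 2471195587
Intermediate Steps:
X = 139736 (X = 4*34934 = 139736)
A(D) = 8*D⁶ (A(D) = ((2*D)*D)³ = (2*D²)³ = 8*D⁶)
n = 2471335323 (n = 8*(-26)⁶ + 9115 = 8*308915776 + 9115 = 2471326208 + 9115 = 2471335323)
n - X = 2471335323 - 1*139736 = 2471335323 - 139736 = 2471195587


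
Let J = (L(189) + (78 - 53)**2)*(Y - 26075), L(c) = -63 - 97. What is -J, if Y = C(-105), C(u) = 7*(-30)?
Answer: 12222525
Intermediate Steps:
C(u) = -210
L(c) = -160
Y = -210
J = -12222525 (J = (-160 + (78 - 53)**2)*(-210 - 26075) = (-160 + 25**2)*(-26285) = (-160 + 625)*(-26285) = 465*(-26285) = -12222525)
-J = -1*(-12222525) = 12222525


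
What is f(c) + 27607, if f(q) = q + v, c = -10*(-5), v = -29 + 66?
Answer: 27694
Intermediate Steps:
v = 37
c = 50
f(q) = 37 + q (f(q) = q + 37 = 37 + q)
f(c) + 27607 = (37 + 50) + 27607 = 87 + 27607 = 27694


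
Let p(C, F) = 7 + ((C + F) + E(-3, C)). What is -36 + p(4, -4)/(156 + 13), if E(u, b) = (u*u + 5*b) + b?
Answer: -6044/169 ≈ -35.763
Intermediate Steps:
E(u, b) = u² + 6*b (E(u, b) = (u² + 5*b) + b = u² + 6*b)
p(C, F) = 16 + F + 7*C (p(C, F) = 7 + ((C + F) + ((-3)² + 6*C)) = 7 + ((C + F) + (9 + 6*C)) = 7 + (9 + F + 7*C) = 16 + F + 7*C)
-36 + p(4, -4)/(156 + 13) = -36 + (16 - 4 + 7*4)/(156 + 13) = -36 + (16 - 4 + 28)/169 = -36 + 40*(1/169) = -36 + 40/169 = -6044/169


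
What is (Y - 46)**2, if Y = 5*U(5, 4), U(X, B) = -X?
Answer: 5041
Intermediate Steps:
Y = -25 (Y = 5*(-1*5) = 5*(-5) = -25)
(Y - 46)**2 = (-25 - 46)**2 = (-71)**2 = 5041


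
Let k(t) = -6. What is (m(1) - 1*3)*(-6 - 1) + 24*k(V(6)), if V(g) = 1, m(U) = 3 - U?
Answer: -137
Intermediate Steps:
(m(1) - 1*3)*(-6 - 1) + 24*k(V(6)) = ((3 - 1*1) - 1*3)*(-6 - 1) + 24*(-6) = ((3 - 1) - 3)*(-7) - 144 = (2 - 3)*(-7) - 144 = -1*(-7) - 144 = 7 - 144 = -137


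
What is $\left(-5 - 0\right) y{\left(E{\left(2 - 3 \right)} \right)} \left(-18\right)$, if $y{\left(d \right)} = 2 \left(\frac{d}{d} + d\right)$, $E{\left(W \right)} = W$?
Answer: $0$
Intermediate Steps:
$y{\left(d \right)} = 2 + 2 d$ ($y{\left(d \right)} = 2 \left(1 + d\right) = 2 + 2 d$)
$\left(-5 - 0\right) y{\left(E{\left(2 - 3 \right)} \right)} \left(-18\right) = \left(-5 - 0\right) \left(2 + 2 \left(2 - 3\right)\right) \left(-18\right) = \left(-5 + 0\right) \left(2 + 2 \left(-1\right)\right) \left(-18\right) = - 5 \left(2 - 2\right) \left(-18\right) = \left(-5\right) 0 \left(-18\right) = 0 \left(-18\right) = 0$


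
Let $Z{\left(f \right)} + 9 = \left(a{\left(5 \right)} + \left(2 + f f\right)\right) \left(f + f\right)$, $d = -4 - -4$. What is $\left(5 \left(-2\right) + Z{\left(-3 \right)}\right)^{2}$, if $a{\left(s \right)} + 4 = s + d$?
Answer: $8281$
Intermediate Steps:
$d = 0$ ($d = -4 + 4 = 0$)
$a{\left(s \right)} = -4 + s$ ($a{\left(s \right)} = -4 + \left(s + 0\right) = -4 + s$)
$Z{\left(f \right)} = -9 + 2 f \left(3 + f^{2}\right)$ ($Z{\left(f \right)} = -9 + \left(\left(-4 + 5\right) + \left(2 + f f\right)\right) \left(f + f\right) = -9 + \left(1 + \left(2 + f^{2}\right)\right) 2 f = -9 + \left(3 + f^{2}\right) 2 f = -9 + 2 f \left(3 + f^{2}\right)$)
$\left(5 \left(-2\right) + Z{\left(-3 \right)}\right)^{2} = \left(5 \left(-2\right) + \left(-9 + 2 \left(-3\right)^{3} + 6 \left(-3\right)\right)\right)^{2} = \left(-10 - 81\right)^{2} = \left(-91\right)^{2} = 8281$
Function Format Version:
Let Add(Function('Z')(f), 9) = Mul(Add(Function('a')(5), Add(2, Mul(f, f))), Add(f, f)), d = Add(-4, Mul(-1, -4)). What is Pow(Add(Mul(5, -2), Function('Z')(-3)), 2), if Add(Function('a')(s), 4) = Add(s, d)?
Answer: 8281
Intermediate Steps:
d = 0 (d = Add(-4, 4) = 0)
Function('a')(s) = Add(-4, s) (Function('a')(s) = Add(-4, Add(s, 0)) = Add(-4, s))
Function('Z')(f) = Add(-9, Mul(2, f, Add(3, Pow(f, 2)))) (Function('Z')(f) = Add(-9, Mul(Add(Add(-4, 5), Add(2, Mul(f, f))), Add(f, f))) = Add(-9, Mul(Add(1, Add(2, Pow(f, 2))), Mul(2, f))) = Add(-9, Mul(Add(3, Pow(f, 2)), Mul(2, f))) = Add(-9, Mul(2, f, Add(3, Pow(f, 2)))))
Pow(Add(Mul(5, -2), Function('Z')(-3)), 2) = Pow(Add(Mul(5, -2), Add(-9, Mul(2, Pow(-3, 3)), Mul(6, -3))), 2) = Pow(Add(-10, Add(-9, Mul(2, -27), -18)), 2) = Pow(Add(-10, Add(-9, -54, -18)), 2) = Pow(Add(-10, -81), 2) = Pow(-91, 2) = 8281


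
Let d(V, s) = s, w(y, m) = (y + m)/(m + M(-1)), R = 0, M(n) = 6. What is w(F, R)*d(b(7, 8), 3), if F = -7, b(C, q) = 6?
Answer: -7/2 ≈ -3.5000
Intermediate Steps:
w(y, m) = (m + y)/(6 + m) (w(y, m) = (y + m)/(m + 6) = (m + y)/(6 + m))
w(F, R)*d(b(7, 8), 3) = ((0 - 7)/(6 + 0))*3 = (-7/6)*3 = ((⅙)*(-7))*3 = -7/6*3 = -7/2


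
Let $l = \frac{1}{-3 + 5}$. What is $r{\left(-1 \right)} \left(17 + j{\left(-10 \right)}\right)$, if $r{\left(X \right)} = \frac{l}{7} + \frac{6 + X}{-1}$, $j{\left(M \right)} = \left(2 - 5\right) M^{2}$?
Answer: $\frac{19527}{14} \approx 1394.8$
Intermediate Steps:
$l = \frac{1}{2} \approx 0.5$
$j{\left(M \right)} = - 3 M^{2}$
$r{\left(X \right)} = - \frac{83}{14} - X$ ($r{\left(X \right)} = \frac{1}{2 \cdot 7} + \frac{6 + X}{-1} = \frac{1}{2} \cdot \frac{1}{7} + \left(6 + X\right) \left(-1\right) = \frac{1}{14} - \left(6 + X\right) = - \frac{83}{14} - X$)
$r{\left(-1 \right)} \left(17 + j{\left(-10 \right)}\right) = \left(- \frac{83}{14} - -1\right) \left(17 - 3 \left(-10\right)^{2}\right) = \left(- \frac{83}{14} + 1\right) \left(17 - 300\right) = - \frac{69 \left(17 - 300\right)}{14} = \left(- \frac{69}{14}\right) \left(-283\right) = \frac{19527}{14}$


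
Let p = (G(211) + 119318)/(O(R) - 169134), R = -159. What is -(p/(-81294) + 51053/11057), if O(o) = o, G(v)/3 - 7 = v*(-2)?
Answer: -702618480547687/152172019355094 ≈ -4.6173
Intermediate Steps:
G(v) = 21 - 6*v (G(v) = 21 + 3*(v*(-2)) = 21 + 3*(-2*v) = 21 - 6*v)
p = -118073/169293 (p = ((21 - 6*211) + 119318)/(-159 - 169134) = ((21 - 1266) + 119318)/(-169293) = (-1245 + 119318)*(-1/169293) = 118073*(-1/169293) = -118073/169293 ≈ -0.69745)
-(p/(-81294) + 51053/11057) = -(-118073/169293/(-81294) + 51053/11057) = -(-118073/169293*(-1/81294) + 51053*(1/11057)) = -(118073/13762505142 + 51053/11057) = -1*702618480547687/152172019355094 = -702618480547687/152172019355094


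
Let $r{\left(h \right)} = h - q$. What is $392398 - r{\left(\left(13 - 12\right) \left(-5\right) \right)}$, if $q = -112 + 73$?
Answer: $392364$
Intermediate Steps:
$q = -39$
$r{\left(h \right)} = 39 + h$ ($r{\left(h \right)} = h - -39 = h + 39 = 39 + h$)
$392398 - r{\left(\left(13 - 12\right) \left(-5\right) \right)} = 392398 - \left(39 + \left(13 - 12\right) \left(-5\right)\right) = 392398 - \left(39 + 1 \left(-5\right)\right) = 392398 - \left(39 - 5\right) = 392398 - 34 = 392364$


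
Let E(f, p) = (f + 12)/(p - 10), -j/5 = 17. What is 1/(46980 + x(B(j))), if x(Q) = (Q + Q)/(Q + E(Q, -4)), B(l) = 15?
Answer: 61/2865920 ≈ 2.1285e-5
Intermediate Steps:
j = -85 (j = -5*17 = -85)
E(f, p) = (12 + f)/(-10 + p)
x(Q) = 2*Q/(-6/7 + 13*Q/14) (x(Q) = (Q + Q)/(Q + (12 + Q)/(-10 - 4)) = (2*Q)/(Q + (12 + Q)/(-14)) = (2*Q)/(Q - (12 + Q)/14) = (2*Q)/(Q + (-6/7 - Q/14)) = (2*Q)/(-6/7 + 13*Q/14) = 2*Q/(-6/7 + 13*Q/14))
1/(46980 + x(B(j))) = 1/(46980 + 28*15/(-12 + 13*15)) = 1/(46980 + 28*15/(-12 + 195)) = 1/(46980 + 28*15/183) = 1/(46980 + 28*15*(1/183)) = 1/(46980 + 140/61) = 1/(2865920/61) = 61/2865920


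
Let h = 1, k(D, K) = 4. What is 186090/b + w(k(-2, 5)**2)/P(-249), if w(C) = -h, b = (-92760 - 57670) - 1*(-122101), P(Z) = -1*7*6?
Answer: -370831/56658 ≈ -6.5451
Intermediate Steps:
P(Z) = -42 (P(Z) = -7*6 = -42)
b = -28329 (b = -150430 + 122101 = -28329)
w(C) = -1 (w(C) = -1*1 = -1)
186090/b + w(k(-2, 5)**2)/P(-249) = 186090/(-28329) - 1/(-42) = 186090*(-1/28329) - 1*(-1/42) = -62030/9443 + 1/42 = -370831/56658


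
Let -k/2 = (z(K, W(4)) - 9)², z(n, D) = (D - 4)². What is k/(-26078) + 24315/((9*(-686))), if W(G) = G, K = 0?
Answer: -105514397/26834262 ≈ -3.9321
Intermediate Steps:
z(n, D) = (-4 + D)²
k = -162 (k = -2*((-4 + 4)² - 9)² = -2*(0² - 9)² = -2*(0 - 9)² = -2*(-9)² = -2*81 = -162)
k/(-26078) + 24315/((9*(-686))) = -162/(-26078) + 24315/((9*(-686))) = -162*(-1/26078) + 24315/(-6174) = 81/13039 + 24315*(-1/6174) = 81/13039 - 8105/2058 = -105514397/26834262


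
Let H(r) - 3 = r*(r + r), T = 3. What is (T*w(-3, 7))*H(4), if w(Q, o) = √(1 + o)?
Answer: 210*√2 ≈ 296.98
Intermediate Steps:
H(r) = 3 + 2*r² (H(r) = 3 + r*(r + r) = 3 + r*(2*r) = 3 + 2*r²)
(T*w(-3, 7))*H(4) = (3*√(1 + 7))*(3 + 2*4²) = (3*√8)*(3 + 2*16) = (3*(2*√2))*(3 + 32) = (6*√2)*35 = 210*√2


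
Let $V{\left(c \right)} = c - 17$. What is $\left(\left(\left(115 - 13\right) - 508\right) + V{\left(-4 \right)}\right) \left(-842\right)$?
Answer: $359534$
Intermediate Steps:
$V{\left(c \right)} = -17 + c$
$\left(\left(\left(115 - 13\right) - 508\right) + V{\left(-4 \right)}\right) \left(-842\right) = \left(\left(\left(115 - 13\right) - 508\right) - 21\right) \left(-842\right) = \left(\left(102 - 508\right) - 21\right) \left(-842\right) = \left(-406 - 21\right) \left(-842\right) = \left(-427\right) \left(-842\right) = 359534$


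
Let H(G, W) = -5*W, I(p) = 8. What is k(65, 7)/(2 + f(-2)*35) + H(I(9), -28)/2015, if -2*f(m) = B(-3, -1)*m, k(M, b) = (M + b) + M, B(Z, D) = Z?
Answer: -52327/41509 ≈ -1.2606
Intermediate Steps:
k(M, b) = b + 2*M
f(m) = 3*m/2 (f(m) = -(-3)*m/2 = 3*m/2)
k(65, 7)/(2 + f(-2)*35) + H(I(9), -28)/2015 = (7 + 2*65)/(2 + ((3/2)*(-2))*35) - 5*(-28)/2015 = (7 + 130)/(2 - 3*35) + 140*(1/2015) = 137/(2 - 105) + 28/403 = 137/(-103) + 28/403 = 137*(-1/103) + 28/403 = -137/103 + 28/403 = -52327/41509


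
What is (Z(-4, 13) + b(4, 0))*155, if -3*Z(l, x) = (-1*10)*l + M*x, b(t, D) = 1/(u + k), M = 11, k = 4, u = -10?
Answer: -56885/6 ≈ -9480.8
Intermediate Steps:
b(t, D) = -⅙ (b(t, D) = 1/(-10 + 4) = 1/(-6) = -⅙)
Z(l, x) = -11*x/3 + 10*l/3 (Z(l, x) = -((-1*10)*l + 11*x)/3 = -(-10*l + 11*x)/3 = -11*x/3 + 10*l/3)
(Z(-4, 13) + b(4, 0))*155 = ((-11/3*13 + (10/3)*(-4)) - ⅙)*155 = ((-143/3 - 40/3) - ⅙)*155 = (-61 - ⅙)*155 = -367/6*155 = -56885/6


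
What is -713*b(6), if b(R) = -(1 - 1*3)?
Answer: -1426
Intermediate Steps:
b(R) = 2 (b(R) = -(1 - 3) = -1*(-2) = 2)
-713*b(6) = -713*2 = -1426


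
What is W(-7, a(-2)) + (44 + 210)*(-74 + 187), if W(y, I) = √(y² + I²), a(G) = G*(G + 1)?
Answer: 28702 + √53 ≈ 28709.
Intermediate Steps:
a(G) = G*(1 + G)
W(y, I) = √(I² + y²)
W(-7, a(-2)) + (44 + 210)*(-74 + 187) = √((-2*(1 - 2))² + (-7)²) + (44 + 210)*(-74 + 187) = √((-2*(-1))² + 49) + 254*113 = √(2² + 49) + 28702 = √(4 + 49) + 28702 = √53 + 28702 = 28702 + √53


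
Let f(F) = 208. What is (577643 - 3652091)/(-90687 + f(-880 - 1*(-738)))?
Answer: 3074448/90479 ≈ 33.980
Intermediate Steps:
(577643 - 3652091)/(-90687 + f(-880 - 1*(-738))) = (577643 - 3652091)/(-90687 + 208) = -3074448/(-90479) = -3074448*(-1/90479) = 3074448/90479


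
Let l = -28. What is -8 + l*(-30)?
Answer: 832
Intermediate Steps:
-8 + l*(-30) = -8 - 28*(-30) = -8 + 840 = 832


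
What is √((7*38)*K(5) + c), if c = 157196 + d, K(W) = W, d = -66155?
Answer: √92371 ≈ 303.93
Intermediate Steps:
c = 91041 (c = 157196 - 66155 = 91041)
√((7*38)*K(5) + c) = √((7*38)*5 + 91041) = √(266*5 + 91041) = √(1330 + 91041) = √92371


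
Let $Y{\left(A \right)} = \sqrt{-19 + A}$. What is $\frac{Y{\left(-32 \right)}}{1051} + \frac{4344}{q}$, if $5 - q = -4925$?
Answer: $\frac{2172}{2465} + \frac{i \sqrt{51}}{1051} \approx 0.88114 + 0.0067949 i$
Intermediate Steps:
$q = 4930$ ($q = 5 - -4925 = 5 + 4925 = 4930$)
$\frac{Y{\left(-32 \right)}}{1051} + \frac{4344}{q} = \frac{\sqrt{-19 - 32}}{1051} + \frac{4344}{4930} = \sqrt{-51} \cdot \frac{1}{1051} + 4344 \cdot \frac{1}{4930} = i \sqrt{51} \cdot \frac{1}{1051} + \frac{2172}{2465} = \frac{i \sqrt{51}}{1051} + \frac{2172}{2465} = \frac{2172}{2465} + \frac{i \sqrt{51}}{1051}$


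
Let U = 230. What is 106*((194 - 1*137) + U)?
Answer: 30422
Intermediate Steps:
106*((194 - 1*137) + U) = 106*((194 - 1*137) + 230) = 106*((194 - 137) + 230) = 106*(57 + 230) = 106*287 = 30422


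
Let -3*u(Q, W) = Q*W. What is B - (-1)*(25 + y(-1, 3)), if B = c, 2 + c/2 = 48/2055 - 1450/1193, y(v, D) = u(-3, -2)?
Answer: 13578571/817205 ≈ 16.616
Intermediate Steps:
u(Q, W) = -Q*W/3
y(v, D) = -2 (y(v, D) = -1/3*(-3)*(-2) = -2)
c = -5217144/817205 (c = -4 + 2*(48/2055 - 1450/1193) = -4 + 2*(48*(1/2055) - 1450*1/1193) = -4 + 2*(16/685 - 1450/1193) = -4 + 2*(-974162/817205) = -4 - 1948324/817205 = -5217144/817205 ≈ -6.3841)
B = -5217144/817205 ≈ -6.3841
B - (-1)*(25 + y(-1, 3)) = -5217144/817205 - (-1)*(25 - 2) = -5217144/817205 - (-1)*23 = -5217144/817205 - 1*(-23) = -5217144/817205 + 23 = 13578571/817205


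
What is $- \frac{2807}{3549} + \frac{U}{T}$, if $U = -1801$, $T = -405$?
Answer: $\frac{250234}{68445} \approx 3.656$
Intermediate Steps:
$- \frac{2807}{3549} + \frac{U}{T} = - \frac{2807}{3549} - \frac{1801}{-405} = \left(-2807\right) \frac{1}{3549} - - \frac{1801}{405} = - \frac{401}{507} + \frac{1801}{405} = \frac{250234}{68445}$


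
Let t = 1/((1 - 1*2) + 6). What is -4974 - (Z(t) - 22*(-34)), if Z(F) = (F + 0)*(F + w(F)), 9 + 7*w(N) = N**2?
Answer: -715223/125 ≈ -5721.8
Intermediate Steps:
t = 1/5 (t = 1/((1 - 2) + 6) = 1/(-1 + 6) = 1/5 ≈ 0.20000)
w(N) = -9/7 + N**2/7
Z(F) = F*(-9/7 + F + F**2/7) (Z(F) = (F + 0)*(F + (-9/7 + F**2/7)) = F*(-9/7 + F + F**2/7))
-4974 - (Z(t) - 22*(-34)) = -4974 - ((1/7)*(1/5)*(-9 + (1/5)**2 + 7*(1/5)) - 22*(-34)) = -4974 - ((1/7)*(1/5)*(-9 + 1/25 + 7/5) + 748) = -4974 - ((1/7)*(1/5)*(-189/25) + 748) = -4974 - (-27/125 + 748) = -4974 - 1*93473/125 = -4974 - 93473/125 = -715223/125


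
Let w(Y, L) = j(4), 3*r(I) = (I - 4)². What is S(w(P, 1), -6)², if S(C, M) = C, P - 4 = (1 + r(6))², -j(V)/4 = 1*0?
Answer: 0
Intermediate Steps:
j(V) = 0 (j(V) = -4*0 = 0)
r(I) = (-4 + I)²/3 (r(I) = (I - 4)²/3 = (-4 + I)²/3)
P = 85/9 (P = 4 + (1 + (-4 + 6)²/3)² = 4 + (1 + (⅓)*2²)² = 4 + (1 + (⅓)*4)² = 4 + (1 + 4/3)² = 4 + (7/3)² = 4 + 49/9 = 85/9 ≈ 9.4444)
w(Y, L) = 0
S(w(P, 1), -6)² = 0² = 0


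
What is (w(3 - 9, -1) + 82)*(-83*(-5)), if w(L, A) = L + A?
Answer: 31125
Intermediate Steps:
w(L, A) = A + L
(w(3 - 9, -1) + 82)*(-83*(-5)) = ((-1 + (3 - 9)) + 82)*(-83*(-5)) = ((-1 - 6) + 82)*415 = (-7 + 82)*415 = 75*415 = 31125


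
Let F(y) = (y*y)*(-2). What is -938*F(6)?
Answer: 67536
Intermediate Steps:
F(y) = -2*y² (F(y) = y²*(-2) = -2*y²)
-938*F(6) = -(-1876)*6² = -(-1876)*36 = -938*(-72) = 67536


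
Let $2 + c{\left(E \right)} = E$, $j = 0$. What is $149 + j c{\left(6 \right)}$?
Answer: $149$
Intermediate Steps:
$c{\left(E \right)} = -2 + E$
$149 + j c{\left(6 \right)} = 149 + 0 \left(-2 + 6\right) = 149 + 0 \cdot 4 = 149 + 0 = 149$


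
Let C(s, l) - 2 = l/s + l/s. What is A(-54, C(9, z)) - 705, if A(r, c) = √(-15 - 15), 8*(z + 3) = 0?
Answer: -705 + I*√30 ≈ -705.0 + 5.4772*I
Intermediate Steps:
z = -3 (z = -3 + (⅛)*0 = -3 + 0 = -3)
C(s, l) = 2 + 2*l/s (C(s, l) = 2 + (l/s + l/s) = 2 + 2*l/s)
A(r, c) = I*√30 (A(r, c) = √(-30) = I*√30)
A(-54, C(9, z)) - 705 = I*√30 - 705 = -705 + I*√30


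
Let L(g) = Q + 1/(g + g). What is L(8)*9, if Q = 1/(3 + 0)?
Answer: 57/16 ≈ 3.5625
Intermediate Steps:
Q = 1/3 ≈ 0.33333
L(g) = 1/3 + 1/(2*g) (L(g) = 1/3 + 1/(g + g) = 1/3 + 1/(2*g))
L(8)*9 = ((1/6)*(3 + 2*8)/8)*9 = ((1/6)*(1/8)*(3 + 16))*9 = ((1/6)*(1/8)*19)*9 = (19/48)*9 = 57/16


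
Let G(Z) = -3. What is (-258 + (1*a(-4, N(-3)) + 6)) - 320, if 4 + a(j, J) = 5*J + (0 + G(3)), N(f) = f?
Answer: -594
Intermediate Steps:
a(j, J) = -7 + 5*J (a(j, J) = -4 + (5*J + (0 - 3)) = -4 + (5*J - 3) = -4 + (-3 + 5*J) = -7 + 5*J)
(-258 + (1*a(-4, N(-3)) + 6)) - 320 = (-258 + (1*(-7 + 5*(-3)) + 6)) - 320 = (-258 + (1*(-7 - 15) + 6)) - 320 = (-258 + (1*(-22) + 6)) - 320 = (-258 + (-22 + 6)) - 320 = (-258 - 16) - 320 = -274 - 320 = -594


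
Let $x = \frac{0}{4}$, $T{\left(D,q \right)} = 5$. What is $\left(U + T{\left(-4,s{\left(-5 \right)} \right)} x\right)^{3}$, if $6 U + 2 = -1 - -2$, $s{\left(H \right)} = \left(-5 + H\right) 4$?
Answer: $- \frac{1}{216} \approx -0.0046296$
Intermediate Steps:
$s{\left(H \right)} = -20 + 4 H$
$x = 0$ ($x = 0 \cdot \frac{1}{4} = 0$)
$U = - \frac{1}{6}$ ($U = - \frac{1}{3} + \frac{-1 - -2}{6} = - \frac{1}{3} + \frac{-1 + 2}{6} = - \frac{1}{3} + \frac{1}{6} \cdot 1 = - \frac{1}{3} + \frac{1}{6} = - \frac{1}{6} \approx -0.16667$)
$\left(U + T{\left(-4,s{\left(-5 \right)} \right)} x\right)^{3} = \left(- \frac{1}{6} + 5 \cdot 0\right)^{3} = \left(- \frac{1}{6} + 0\right)^{3} = \left(- \frac{1}{6}\right)^{3} = - \frac{1}{216}$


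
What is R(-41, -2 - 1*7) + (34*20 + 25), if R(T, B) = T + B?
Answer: 655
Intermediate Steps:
R(T, B) = B + T
R(-41, -2 - 1*7) + (34*20 + 25) = ((-2 - 1*7) - 41) + (34*20 + 25) = ((-2 - 7) - 41) + (680 + 25) = (-9 - 41) + 705 = -50 + 705 = 655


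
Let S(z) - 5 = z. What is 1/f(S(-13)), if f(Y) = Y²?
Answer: 1/64 ≈ 0.015625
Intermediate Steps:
S(z) = 5 + z
1/f(S(-13)) = 1/((5 - 13)²) = 1/((-8)²) = 1/64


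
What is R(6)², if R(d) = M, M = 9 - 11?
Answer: 4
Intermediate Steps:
M = -2
R(d) = -2
R(6)² = (-2)² = 4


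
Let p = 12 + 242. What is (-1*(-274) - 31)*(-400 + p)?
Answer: -35478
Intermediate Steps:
p = 254
(-1*(-274) - 31)*(-400 + p) = (-1*(-274) - 31)*(-400 + 254) = (274 - 31)*(-146) = 243*(-146) = -35478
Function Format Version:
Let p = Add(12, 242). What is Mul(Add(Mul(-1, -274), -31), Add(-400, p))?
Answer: -35478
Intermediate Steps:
p = 254
Mul(Add(Mul(-1, -274), -31), Add(-400, p)) = Mul(Add(Mul(-1, -274), -31), Add(-400, 254)) = Mul(Add(274, -31), -146) = Mul(243, -146) = -35478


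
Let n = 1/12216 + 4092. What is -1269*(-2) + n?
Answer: 80992081/12216 ≈ 6630.0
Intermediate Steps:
n = 49987873/12216 (n = 1/12216 + 4092 = 49987873/12216 ≈ 4092.0)
-1269*(-2) + n = -1269*(-2) + 49987873/12216 = 2538 + 49987873/12216 = 80992081/12216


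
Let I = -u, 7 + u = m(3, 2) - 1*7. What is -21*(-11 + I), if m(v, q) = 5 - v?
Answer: -21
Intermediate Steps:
u = -12 (u = -7 + ((5 - 1*3) - 1*7) = -7 + ((5 - 3) - 7) = -7 + (2 - 7) = -7 - 5 = -12)
I = 12 (I = -1*(-12) = 12)
-21*(-11 + I) = -21*(-11 + 12) = -21*1 = -21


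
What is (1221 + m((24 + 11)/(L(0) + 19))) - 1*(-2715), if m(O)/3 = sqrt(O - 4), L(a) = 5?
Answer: 3936 + I*sqrt(366)/4 ≈ 3936.0 + 4.7828*I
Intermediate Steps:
m(O) = 3*sqrt(-4 + O) (m(O) = 3*sqrt(O - 4) = 3*sqrt(-4 + O))
(1221 + m((24 + 11)/(L(0) + 19))) - 1*(-2715) = (1221 + 3*sqrt(-4 + (24 + 11)/(5 + 19))) - 1*(-2715) = (1221 + 3*sqrt(-4 + 35/24)) + 2715 = (1221 + 3*sqrt(-61/24)) + 2715 = (1221 + 3*(I*sqrt(366)/12)) + 2715 = (1221 + I*sqrt(366)/4) + 2715 = 3936 + I*sqrt(366)/4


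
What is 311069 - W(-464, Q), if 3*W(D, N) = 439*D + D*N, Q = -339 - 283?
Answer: 282765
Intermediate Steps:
Q = -622
W(D, N) = 439*D/3 + D*N/3 (W(D, N) = (439*D + D*N)/3 = 439*D/3 + D*N/3)
311069 - W(-464, Q) = 311069 - (-464)*(439 - 622)/3 = 311069 - (-464)*(-183)/3 = 311069 - 1*28304 = 311069 - 28304 = 282765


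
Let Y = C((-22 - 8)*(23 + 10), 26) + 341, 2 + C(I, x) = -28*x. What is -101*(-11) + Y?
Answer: 722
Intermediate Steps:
C(I, x) = -2 - 28*x
Y = -389 (Y = (-2 - 28*26) + 341 = (-2 - 728) + 341 = -730 + 341 = -389)
-101*(-11) + Y = -101*(-11) - 389 = 1111 - 389 = 722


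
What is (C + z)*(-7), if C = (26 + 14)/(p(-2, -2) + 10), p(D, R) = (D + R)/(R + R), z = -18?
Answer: 1106/11 ≈ 100.55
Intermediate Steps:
p(D, R) = (D + R)/(2*R) (p(D, R) = (D + R)/((2*R)) = (D + R)*(1/(2*R)) = (D + R)/(2*R))
C = 40/11 (C = (26 + 14)/((½)*(-2 - 2)/(-2) + 10) = 40/((½)*(-½)*(-4) + 10) = 40/(1 + 10) = 40/11 ≈ 3.6364)
(C + z)*(-7) = (40/11 - 18)*(-7) = -158/11*(-7) = 1106/11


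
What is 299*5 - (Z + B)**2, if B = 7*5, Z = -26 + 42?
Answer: -1106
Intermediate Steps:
Z = 16
B = 35
299*5 - (Z + B)**2 = 299*5 - (16 + 35)**2 = 1495 - 1*51**2 = 1495 - 1*2601 = 1495 - 2601 = -1106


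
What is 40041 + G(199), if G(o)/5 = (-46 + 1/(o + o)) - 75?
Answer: 15695533/398 ≈ 39436.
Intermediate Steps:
G(o) = -605 + 5/(2*o) (G(o) = 5*((-46 + 1/(o + o)) - 75) = 5*((-46 + 1/(2*o)) - 75) = 5*(-121 + 1/(2*o)) = -605 + 5/(2*o))
40041 + G(199) = 40041 + (-605 + (5/2)/199) = 40041 + (-605 + (5/2)*(1/199)) = 40041 + (-605 + 5/398) = 40041 - 240785/398 = 15695533/398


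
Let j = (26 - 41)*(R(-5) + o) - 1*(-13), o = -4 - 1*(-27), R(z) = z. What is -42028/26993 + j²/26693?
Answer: 661007253/720524149 ≈ 0.91740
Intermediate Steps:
o = 23 (o = -4 + 27 = 23)
j = -257 (j = (26 - 41)*(-5 + 23) - 1*(-13) = -15*18 + 13 = -270 + 13 = -257)
-42028/26993 + j²/26693 = -42028/26993 + (-257)²/26693 = -42028*1/26993 + 66049*(1/26693) = -42028/26993 + 66049/26693 = 661007253/720524149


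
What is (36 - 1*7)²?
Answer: 841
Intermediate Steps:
(36 - 1*7)² = (36 - 7)² = 29² = 841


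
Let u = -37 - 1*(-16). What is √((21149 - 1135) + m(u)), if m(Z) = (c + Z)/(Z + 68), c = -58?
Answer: √44207213/47 ≈ 141.46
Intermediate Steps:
u = -21 (u = -37 + 16 = -21)
m(Z) = (-58 + Z)/(68 + Z) (m(Z) = (-58 + Z)/(Z + 68) = (-58 + Z)/(68 + Z))
√((21149 - 1135) + m(u)) = √((21149 - 1135) + (-58 - 21)/(68 - 21)) = √(20014 - 79/47) = √(940579/47) = √44207213/47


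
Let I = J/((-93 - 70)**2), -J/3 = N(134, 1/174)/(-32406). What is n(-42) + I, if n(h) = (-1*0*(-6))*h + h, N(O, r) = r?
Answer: -2097383854103/49937710812 ≈ -42.000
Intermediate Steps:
n(h) = h (n(h) = (0*(-6))*h + h = 0*h + h = 0 + h = h)
J = 1/1879548 (J = -3/(174*(-32406)) = -(-1)/(58*32406) = -3*(-1/5638644) = 1/1879548 ≈ 5.3204e-7)
I = 1/49937710812 (I = 1/(1879548*((-93 - 70)**2)) = 1/(1879548*((-163)**2)) = (1/1879548)/26569 = (1/1879548)*(1/26569) = 1/49937710812 ≈ 2.0025e-11)
n(-42) + I = -42 + 1/49937710812 = -2097383854103/49937710812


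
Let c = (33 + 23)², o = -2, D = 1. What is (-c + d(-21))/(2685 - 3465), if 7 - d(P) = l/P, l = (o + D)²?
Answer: 16427/4095 ≈ 4.0115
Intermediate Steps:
c = 3136 (c = 56² = 3136)
l = 1 (l = (-2 + 1)² = (-1)² = 1)
d(P) = 7 - 1/P
(-c + d(-21))/(2685 - 3465) = (-1*3136 + (7 - 1/(-21)))/(2685 - 3465) = (-3136 + (7 - 1*(-1/21)))/(-780) = (-3136 + (7 + 1/21))*(-1/780) = (-3136 + 148/21)*(-1/780) = -65708/21*(-1/780) = 16427/4095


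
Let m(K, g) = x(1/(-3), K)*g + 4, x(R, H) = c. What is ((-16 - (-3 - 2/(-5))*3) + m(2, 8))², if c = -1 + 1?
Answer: 441/25 ≈ 17.640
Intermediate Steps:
c = 0
x(R, H) = 0
m(K, g) = 4 (m(K, g) = 0*g + 4 = 0 + 4 = 4)
((-16 - (-3 - 2/(-5))*3) + m(2, 8))² = ((-16 - (-3 - 2/(-5))*3) + 4)² = ((-16 - (-3 - 2*(-⅕))*3) + 4)² = ((-16 - (-3 + ⅖)*3) + 4)² = ((-16 - (-13)*3/5) + 4)² = ((-16 - 1*(-39/5)) + 4)² = ((-16 + 39/5) + 4)² = (-41/5 + 4)² = (-21/5)² = 441/25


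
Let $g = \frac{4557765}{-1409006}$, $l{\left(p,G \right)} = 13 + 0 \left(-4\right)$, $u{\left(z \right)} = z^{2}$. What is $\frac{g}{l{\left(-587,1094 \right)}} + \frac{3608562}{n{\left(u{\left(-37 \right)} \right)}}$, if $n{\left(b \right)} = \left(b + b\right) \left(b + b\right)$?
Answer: $\frac{97348688967}{418648210019} \approx 0.23253$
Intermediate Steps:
$l{\left(p,G \right)} = 13$ ($l{\left(p,G \right)} = 13 + 0 = 13$)
$g = - \frac{111165}{34366}$ ($g = 4557765 \left(- \frac{1}{1409006}\right) = - \frac{111165}{34366} \approx -3.2347$)
$n{\left(b \right)} = 4 b^{2}$ ($n{\left(b \right)} = 2 b 2 b = 4 b^{2}$)
$\frac{g}{l{\left(-587,1094 \right)}} + \frac{3608562}{n{\left(u{\left(-37 \right)} \right)}} = - \frac{111165}{34366 \cdot 13} + \frac{3608562}{4 \left(\left(-37\right)^{2}\right)^{2}} = \left(- \frac{111165}{34366}\right) \frac{1}{13} + \frac{3608562}{4 \cdot 1369^{2}} = - \frac{111165}{446758} + \frac{3608562}{4 \cdot 1874161} = - \frac{111165}{446758} + \frac{3608562}{7496644} = - \frac{111165}{446758} + 3608562 \cdot \frac{1}{7496644} = - \frac{111165}{446758} + \frac{1804281}{3748322} = \frac{97348688967}{418648210019}$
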